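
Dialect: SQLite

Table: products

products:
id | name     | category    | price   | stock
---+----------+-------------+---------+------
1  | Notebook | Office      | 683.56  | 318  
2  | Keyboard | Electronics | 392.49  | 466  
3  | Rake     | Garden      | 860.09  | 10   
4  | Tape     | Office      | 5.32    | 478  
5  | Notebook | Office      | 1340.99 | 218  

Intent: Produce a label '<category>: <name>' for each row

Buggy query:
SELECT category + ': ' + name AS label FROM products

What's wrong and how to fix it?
Bug: '+' is numeric addition; on text columns SQLite converts them to 0 instead of concatenating

Fix: Replace + with || to concatenate text

Corrected query:
SELECT category || ': ' || name AS label FROM products

Result:
label                
---------------------
Office: Notebook     
Electronics: Keyboard
Garden: Rake         
Office: Tape         
Office: Notebook     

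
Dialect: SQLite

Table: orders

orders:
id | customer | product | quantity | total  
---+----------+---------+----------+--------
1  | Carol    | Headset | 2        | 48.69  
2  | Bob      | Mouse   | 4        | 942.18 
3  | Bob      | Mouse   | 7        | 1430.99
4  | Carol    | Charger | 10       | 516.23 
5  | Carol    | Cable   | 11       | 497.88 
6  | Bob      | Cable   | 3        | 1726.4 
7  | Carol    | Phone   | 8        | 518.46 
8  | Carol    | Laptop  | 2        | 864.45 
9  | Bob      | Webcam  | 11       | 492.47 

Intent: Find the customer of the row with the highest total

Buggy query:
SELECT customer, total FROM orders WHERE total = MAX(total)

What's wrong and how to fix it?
Bug: WHERE is evaluated per row; an aggregate over the whole table isn't defined there

Fix: Wrap MAX in a scalar subquery so WHERE compares against a single value

Corrected query:
SELECT customer, total FROM orders WHERE total = (SELECT MAX(total) FROM orders)

Result:
customer | total 
---------+-------
Bob      | 1726.4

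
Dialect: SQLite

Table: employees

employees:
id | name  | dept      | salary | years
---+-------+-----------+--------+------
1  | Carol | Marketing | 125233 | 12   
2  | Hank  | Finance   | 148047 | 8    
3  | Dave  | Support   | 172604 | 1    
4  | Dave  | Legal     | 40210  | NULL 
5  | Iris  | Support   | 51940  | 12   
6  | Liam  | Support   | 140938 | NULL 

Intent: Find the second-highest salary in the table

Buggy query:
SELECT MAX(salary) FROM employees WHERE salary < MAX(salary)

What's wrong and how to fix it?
Bug: The inner MAX is an aggregate inside WHERE, which is not allowed

Fix: Compute the overall MAX in a subquery, then take MAX of rows below it

Corrected query:
SELECT MAX(salary) FROM employees WHERE salary < (SELECT MAX(salary) FROM employees)

Result:
MAX(salary)
-----------
148047     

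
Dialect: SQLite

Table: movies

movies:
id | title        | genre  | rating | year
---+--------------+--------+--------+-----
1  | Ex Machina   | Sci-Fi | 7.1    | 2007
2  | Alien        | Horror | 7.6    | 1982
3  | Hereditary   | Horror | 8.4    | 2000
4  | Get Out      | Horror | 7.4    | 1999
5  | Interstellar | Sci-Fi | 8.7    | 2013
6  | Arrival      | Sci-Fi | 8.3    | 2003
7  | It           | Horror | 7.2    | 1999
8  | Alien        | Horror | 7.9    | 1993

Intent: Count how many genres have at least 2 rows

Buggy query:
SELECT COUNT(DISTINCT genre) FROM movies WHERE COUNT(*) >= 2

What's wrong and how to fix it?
Bug: WHERE filters individual rows, not groups, so a group-level COUNT is invalid there

Fix: Group first with HAVING COUNT(*) >= 2, then COUNT the resulting groups

Corrected query:
SELECT COUNT(*) FROM (SELECT genre FROM movies GROUP BY genre HAVING COUNT(*) >= 2)

Result:
COUNT(*)
--------
2       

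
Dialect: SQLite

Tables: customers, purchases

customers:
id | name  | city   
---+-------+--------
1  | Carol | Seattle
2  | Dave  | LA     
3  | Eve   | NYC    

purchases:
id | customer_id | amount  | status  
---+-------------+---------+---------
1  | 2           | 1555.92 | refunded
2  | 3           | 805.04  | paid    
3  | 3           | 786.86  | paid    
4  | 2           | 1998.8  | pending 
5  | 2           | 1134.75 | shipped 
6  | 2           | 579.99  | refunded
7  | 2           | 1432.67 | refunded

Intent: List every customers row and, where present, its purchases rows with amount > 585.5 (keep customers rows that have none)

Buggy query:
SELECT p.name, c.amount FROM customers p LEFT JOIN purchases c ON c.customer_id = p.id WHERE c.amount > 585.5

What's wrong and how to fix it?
Bug: Filtering c.amount in WHERE discards the NULL rows produced by LEFT JOIN, turning it into an inner join

Fix: Put 'c.amount > 585.5' in the JOIN's ON clause instead of WHERE

Corrected query:
SELECT p.name, c.amount FROM customers p LEFT JOIN purchases c ON c.customer_id = p.id AND c.amount > 585.5

Result:
name  | amount 
------+--------
Carol | NULL   
Dave  | 1134.75
Dave  | 1432.67
Dave  | 1555.92
Dave  | 1998.8 
Eve   | 786.86 
Eve   | 805.04 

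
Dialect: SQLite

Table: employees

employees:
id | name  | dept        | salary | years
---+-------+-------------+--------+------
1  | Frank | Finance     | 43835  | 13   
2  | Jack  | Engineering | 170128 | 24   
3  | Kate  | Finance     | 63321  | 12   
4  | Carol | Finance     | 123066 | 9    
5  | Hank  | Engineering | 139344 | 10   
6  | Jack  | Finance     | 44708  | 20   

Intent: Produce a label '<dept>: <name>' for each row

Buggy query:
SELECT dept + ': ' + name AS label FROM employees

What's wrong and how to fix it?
Bug: '+' is numeric addition; on text columns SQLite converts them to 0 instead of concatenating

Fix: Replace + with || to concatenate text

Corrected query:
SELECT dept || ': ' || name AS label FROM employees

Result:
label            
-----------------
Finance: Frank   
Engineering: Jack
Finance: Kate    
Finance: Carol   
Engineering: Hank
Finance: Jack    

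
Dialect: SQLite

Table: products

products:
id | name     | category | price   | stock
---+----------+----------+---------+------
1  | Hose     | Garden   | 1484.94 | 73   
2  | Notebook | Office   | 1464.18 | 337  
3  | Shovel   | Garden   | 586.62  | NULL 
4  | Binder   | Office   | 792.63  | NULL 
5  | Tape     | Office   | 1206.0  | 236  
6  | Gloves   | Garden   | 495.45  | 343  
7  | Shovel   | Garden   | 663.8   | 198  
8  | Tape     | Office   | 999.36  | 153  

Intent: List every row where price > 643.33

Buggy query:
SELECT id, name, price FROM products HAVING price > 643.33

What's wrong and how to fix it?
Bug: HAVING filters the output of aggregation, but this query has no GROUP BY and no aggregate functions, so SQLite rejects it (HAVING clause on a non-aggregate query); the condition here is per row

Fix: Use WHERE for row-level filtering

Corrected query:
SELECT id, name, price FROM products WHERE price > 643.33

Result:
id | name     | price  
---+----------+--------
1  | Hose     | 1484.94
2  | Notebook | 1464.18
4  | Binder   | 792.63 
5  | Tape     | 1206   
7  | Shovel   | 663.8  
8  | Tape     | 999.36 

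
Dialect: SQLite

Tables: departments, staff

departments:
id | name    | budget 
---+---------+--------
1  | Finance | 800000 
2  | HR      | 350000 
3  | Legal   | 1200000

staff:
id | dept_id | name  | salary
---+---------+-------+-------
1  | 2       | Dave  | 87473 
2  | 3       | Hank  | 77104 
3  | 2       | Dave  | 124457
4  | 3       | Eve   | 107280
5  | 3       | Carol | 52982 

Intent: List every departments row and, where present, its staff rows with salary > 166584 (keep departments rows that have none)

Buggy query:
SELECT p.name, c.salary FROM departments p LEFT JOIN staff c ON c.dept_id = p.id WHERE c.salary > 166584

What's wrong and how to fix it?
Bug: Filtering c.salary in WHERE discards the NULL rows produced by LEFT JOIN, turning it into an inner join

Fix: Move the right-table condition into the ON clause so unmatched parents are kept

Corrected query:
SELECT p.name, c.salary FROM departments p LEFT JOIN staff c ON c.dept_id = p.id AND c.salary > 166584

Result:
name    | salary
--------+-------
Finance | NULL  
HR      | NULL  
Legal   | NULL  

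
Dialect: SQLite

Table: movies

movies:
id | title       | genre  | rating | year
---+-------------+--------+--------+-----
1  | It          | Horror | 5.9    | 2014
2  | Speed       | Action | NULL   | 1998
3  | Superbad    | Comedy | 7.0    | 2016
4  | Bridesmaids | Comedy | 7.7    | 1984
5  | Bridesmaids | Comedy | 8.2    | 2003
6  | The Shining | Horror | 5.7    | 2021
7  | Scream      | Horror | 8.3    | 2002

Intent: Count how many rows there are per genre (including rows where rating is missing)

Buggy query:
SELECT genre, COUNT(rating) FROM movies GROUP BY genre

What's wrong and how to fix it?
Bug: COUNT(column) counts non-NULL values only; rows with NULL rating aren't counted

Fix: Use COUNT(*) to count all rows regardless of NULL

Corrected query:
SELECT genre, COUNT(*) FROM movies GROUP BY genre

Result:
genre  | COUNT(*)
-------+---------
Action | 1       
Comedy | 3       
Horror | 3       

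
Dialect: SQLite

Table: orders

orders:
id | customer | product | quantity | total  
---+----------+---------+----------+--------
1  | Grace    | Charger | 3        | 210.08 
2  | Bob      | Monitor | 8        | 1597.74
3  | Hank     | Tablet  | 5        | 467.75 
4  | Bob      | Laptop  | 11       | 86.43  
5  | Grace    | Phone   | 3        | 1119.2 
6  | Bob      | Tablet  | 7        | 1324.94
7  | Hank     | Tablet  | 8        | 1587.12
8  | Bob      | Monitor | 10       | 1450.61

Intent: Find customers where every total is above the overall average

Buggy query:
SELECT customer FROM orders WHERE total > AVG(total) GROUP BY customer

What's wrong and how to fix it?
Bug: AVG() is an aggregate; it can't sit directly in WHERE

Fix: Compute the overall average in a scalar subquery and compare each group's MIN against it in HAVING

Corrected query:
SELECT customer FROM orders GROUP BY customer HAVING MIN(total) > (SELECT AVG(total) FROM orders)

Result:
(no rows)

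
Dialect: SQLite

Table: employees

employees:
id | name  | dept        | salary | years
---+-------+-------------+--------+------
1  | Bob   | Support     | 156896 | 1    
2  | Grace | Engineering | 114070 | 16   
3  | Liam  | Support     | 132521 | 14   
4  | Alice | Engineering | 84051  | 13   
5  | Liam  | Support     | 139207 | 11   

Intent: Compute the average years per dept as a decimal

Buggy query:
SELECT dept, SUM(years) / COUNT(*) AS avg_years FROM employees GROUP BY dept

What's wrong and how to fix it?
Bug: Both operands are integers, so '/' performs integer division and truncates

Fix: Multiply by 1.0 (or CAST to REAL) to force floating-point division

Corrected query:
SELECT dept, SUM(years) * 1.0 / COUNT(*) AS avg_years FROM employees GROUP BY dept

Result:
dept        | avg_years
------------+----------
Engineering | 14.5     
Support     | 8.666667 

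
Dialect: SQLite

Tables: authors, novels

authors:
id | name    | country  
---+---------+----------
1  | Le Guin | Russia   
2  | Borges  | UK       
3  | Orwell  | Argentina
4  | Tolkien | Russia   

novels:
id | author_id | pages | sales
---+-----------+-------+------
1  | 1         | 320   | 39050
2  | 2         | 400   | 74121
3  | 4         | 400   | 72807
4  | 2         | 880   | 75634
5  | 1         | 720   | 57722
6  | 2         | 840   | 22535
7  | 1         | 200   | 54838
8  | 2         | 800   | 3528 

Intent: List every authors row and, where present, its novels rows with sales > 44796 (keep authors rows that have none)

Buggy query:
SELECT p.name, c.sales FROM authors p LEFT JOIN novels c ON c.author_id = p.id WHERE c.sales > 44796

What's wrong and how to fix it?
Bug: A WHERE condition on the right-hand table after LEFT JOIN drops unmatched parents

Fix: Move the right-table condition into the ON clause so unmatched parents are kept

Corrected query:
SELECT p.name, c.sales FROM authors p LEFT JOIN novels c ON c.author_id = p.id AND c.sales > 44796

Result:
name    | sales
--------+------
Le Guin | 54838
Le Guin | 57722
Borges  | 74121
Borges  | 75634
Orwell  | NULL 
Tolkien | 72807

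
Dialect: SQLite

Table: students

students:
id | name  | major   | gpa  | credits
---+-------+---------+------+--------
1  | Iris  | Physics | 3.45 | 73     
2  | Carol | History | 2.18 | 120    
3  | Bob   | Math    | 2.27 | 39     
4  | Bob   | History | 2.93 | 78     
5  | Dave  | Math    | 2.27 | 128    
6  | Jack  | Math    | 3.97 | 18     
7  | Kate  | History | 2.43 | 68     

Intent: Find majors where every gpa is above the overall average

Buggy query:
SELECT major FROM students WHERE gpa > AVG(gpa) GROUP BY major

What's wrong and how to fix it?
Bug: WHERE evaluates per row before aggregation, so AVG() is unavailable

Fix: Use a subquery for AVG and a HAVING MIN(...) filter so the condition holds for every row in the group

Corrected query:
SELECT major FROM students GROUP BY major HAVING MIN(gpa) > (SELECT AVG(gpa) FROM students)

Result:
major  
-------
Physics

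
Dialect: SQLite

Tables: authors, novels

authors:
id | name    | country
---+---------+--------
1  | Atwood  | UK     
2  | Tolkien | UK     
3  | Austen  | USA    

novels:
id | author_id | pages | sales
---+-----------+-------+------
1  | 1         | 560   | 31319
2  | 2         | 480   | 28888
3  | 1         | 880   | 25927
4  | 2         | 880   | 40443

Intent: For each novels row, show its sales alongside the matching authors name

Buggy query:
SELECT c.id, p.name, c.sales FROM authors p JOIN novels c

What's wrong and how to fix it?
Bug: Missing join condition: each novels row is matched to all authors rows instead of just its own

Fix: Specify the join condition linking the foreign key to the parent id

Corrected query:
SELECT c.id, p.name, c.sales FROM authors p JOIN novels c ON c.author_id = p.id

Result:
id | name    | sales
---+---------+------
1  | Atwood  | 31319
2  | Tolkien | 28888
3  | Atwood  | 25927
4  | Tolkien | 40443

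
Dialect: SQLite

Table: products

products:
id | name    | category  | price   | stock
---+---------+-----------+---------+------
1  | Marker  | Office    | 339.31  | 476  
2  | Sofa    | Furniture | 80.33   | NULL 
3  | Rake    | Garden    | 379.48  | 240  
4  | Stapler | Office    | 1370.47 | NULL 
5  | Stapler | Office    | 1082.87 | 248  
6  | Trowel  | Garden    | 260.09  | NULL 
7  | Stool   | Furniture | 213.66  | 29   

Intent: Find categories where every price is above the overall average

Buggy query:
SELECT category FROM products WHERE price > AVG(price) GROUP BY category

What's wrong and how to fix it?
Bug: AVG() is an aggregate; it can't sit directly in WHERE

Fix: Compute the overall average in a scalar subquery and compare each group's MIN against it in HAVING

Corrected query:
SELECT category FROM products GROUP BY category HAVING MIN(price) > (SELECT AVG(price) FROM products)

Result:
(no rows)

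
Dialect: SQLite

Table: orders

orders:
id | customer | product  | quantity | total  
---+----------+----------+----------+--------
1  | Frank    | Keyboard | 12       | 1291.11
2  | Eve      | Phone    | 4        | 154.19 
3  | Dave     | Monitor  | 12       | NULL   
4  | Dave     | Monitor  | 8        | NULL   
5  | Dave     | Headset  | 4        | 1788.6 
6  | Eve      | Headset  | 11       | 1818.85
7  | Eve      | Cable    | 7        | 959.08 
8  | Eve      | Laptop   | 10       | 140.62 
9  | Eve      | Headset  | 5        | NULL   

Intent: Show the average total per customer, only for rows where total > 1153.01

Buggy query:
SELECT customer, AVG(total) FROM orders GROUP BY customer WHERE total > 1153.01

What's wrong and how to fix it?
Bug: Row-level WHERE must come before GROUP BY in the clause order

Fix: Move the WHERE clause before GROUP BY

Corrected query:
SELECT customer, AVG(total) FROM orders WHERE total > 1153.01 GROUP BY customer

Result:
customer | AVG(total)
---------+-----------
Dave     | 1788.6    
Eve      | 1818.85   
Frank    | 1291.11   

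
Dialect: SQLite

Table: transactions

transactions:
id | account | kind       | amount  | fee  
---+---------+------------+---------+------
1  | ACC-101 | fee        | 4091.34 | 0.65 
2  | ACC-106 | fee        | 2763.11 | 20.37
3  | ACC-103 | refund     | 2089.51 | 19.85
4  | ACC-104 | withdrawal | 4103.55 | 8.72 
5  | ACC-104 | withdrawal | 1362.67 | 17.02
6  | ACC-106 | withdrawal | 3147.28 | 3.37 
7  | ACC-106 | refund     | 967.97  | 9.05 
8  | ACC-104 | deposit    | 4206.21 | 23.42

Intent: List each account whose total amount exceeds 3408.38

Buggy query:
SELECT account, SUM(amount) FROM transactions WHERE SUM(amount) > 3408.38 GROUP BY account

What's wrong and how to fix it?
Bug: WHERE runs before GROUP BY, so aggregates aren't available there

Fix: Use HAVING (which filters groups after aggregation) instead of WHERE

Corrected query:
SELECT account, SUM(amount) FROM transactions GROUP BY account HAVING SUM(amount) > 3408.38

Result:
account | SUM(amount)
--------+------------
ACC-101 | 4091.34    
ACC-104 | 9672.43    
ACC-106 | 6878.36    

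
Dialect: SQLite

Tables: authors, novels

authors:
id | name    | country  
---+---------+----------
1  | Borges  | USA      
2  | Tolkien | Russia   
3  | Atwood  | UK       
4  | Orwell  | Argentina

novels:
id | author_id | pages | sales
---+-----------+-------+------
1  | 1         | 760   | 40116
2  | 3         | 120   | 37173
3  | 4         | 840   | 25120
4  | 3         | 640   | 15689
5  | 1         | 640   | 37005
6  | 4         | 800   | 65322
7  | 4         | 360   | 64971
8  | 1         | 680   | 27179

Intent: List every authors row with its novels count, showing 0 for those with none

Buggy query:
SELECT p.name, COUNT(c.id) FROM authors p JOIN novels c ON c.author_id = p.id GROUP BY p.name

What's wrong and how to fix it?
Bug: An inner join excludes parents with zero children

Fix: Use LEFT JOIN so parents without children still appear (COUNT(c.id) gives 0)

Corrected query:
SELECT p.name, COUNT(c.id) FROM authors p LEFT JOIN novels c ON c.author_id = p.id GROUP BY p.name

Result:
name    | COUNT(c.id)
--------+------------
Atwood  | 2          
Borges  | 3          
Orwell  | 3          
Tolkien | 0          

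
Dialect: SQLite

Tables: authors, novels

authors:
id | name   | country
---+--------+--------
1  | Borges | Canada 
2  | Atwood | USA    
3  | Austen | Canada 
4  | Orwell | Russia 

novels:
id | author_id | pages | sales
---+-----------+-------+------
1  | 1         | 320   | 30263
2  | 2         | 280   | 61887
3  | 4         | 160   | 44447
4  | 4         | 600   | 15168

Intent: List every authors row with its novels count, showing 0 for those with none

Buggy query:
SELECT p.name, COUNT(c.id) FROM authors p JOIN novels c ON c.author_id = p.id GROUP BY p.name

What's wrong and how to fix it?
Bug: An inner join excludes parents with zero children

Fix: Switch to LEFT JOIN to retain unmatched parent rows

Corrected query:
SELECT p.name, COUNT(c.id) FROM authors p LEFT JOIN novels c ON c.author_id = p.id GROUP BY p.name

Result:
name   | COUNT(c.id)
-------+------------
Atwood | 1          
Austen | 0          
Borges | 1          
Orwell | 2          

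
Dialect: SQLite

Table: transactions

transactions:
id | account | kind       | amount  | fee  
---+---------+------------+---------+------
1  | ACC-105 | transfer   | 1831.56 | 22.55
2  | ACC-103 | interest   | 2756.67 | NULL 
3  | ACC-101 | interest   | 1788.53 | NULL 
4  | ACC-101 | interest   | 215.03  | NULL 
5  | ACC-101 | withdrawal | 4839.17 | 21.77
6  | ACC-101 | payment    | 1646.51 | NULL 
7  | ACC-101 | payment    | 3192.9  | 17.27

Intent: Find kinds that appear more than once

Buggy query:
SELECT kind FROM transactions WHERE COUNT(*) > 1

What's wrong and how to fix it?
Bug: WHERE can't reference COUNT(*); aggregates are computed after WHERE

Fix: Group first, then use HAVING for the count condition

Corrected query:
SELECT kind FROM transactions GROUP BY kind HAVING COUNT(*) > 1

Result:
kind    
--------
interest
payment 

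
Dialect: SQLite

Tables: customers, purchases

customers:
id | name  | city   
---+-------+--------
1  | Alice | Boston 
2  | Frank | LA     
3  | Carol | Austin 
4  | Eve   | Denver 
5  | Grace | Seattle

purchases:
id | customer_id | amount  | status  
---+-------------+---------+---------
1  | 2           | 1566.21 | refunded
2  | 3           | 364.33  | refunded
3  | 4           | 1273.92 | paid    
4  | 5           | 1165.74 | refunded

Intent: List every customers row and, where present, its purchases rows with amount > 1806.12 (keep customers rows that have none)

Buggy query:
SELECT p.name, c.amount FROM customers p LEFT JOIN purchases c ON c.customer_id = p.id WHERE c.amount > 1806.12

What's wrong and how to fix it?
Bug: A WHERE condition on the right-hand table after LEFT JOIN drops unmatched parents

Fix: Put 'c.amount > 1806.12' in the JOIN's ON clause instead of WHERE

Corrected query:
SELECT p.name, c.amount FROM customers p LEFT JOIN purchases c ON c.customer_id = p.id AND c.amount > 1806.12

Result:
name  | amount
------+-------
Alice | NULL  
Frank | NULL  
Carol | NULL  
Eve   | NULL  
Grace | NULL  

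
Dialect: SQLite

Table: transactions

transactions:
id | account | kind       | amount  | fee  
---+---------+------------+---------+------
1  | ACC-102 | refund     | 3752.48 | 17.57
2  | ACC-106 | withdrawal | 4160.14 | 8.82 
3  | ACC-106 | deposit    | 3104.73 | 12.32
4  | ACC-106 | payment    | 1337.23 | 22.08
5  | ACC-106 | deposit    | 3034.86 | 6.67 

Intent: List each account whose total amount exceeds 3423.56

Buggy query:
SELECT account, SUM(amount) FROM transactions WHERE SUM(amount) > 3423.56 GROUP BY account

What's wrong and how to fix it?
Bug: SUM(amount) is an aggregate, but WHERE filters rows before aggregation

Fix: Use HAVING (which filters groups after aggregation) instead of WHERE

Corrected query:
SELECT account, SUM(amount) FROM transactions GROUP BY account HAVING SUM(amount) > 3423.56

Result:
account | SUM(amount)
--------+------------
ACC-102 | 3752.48    
ACC-106 | 11636.96   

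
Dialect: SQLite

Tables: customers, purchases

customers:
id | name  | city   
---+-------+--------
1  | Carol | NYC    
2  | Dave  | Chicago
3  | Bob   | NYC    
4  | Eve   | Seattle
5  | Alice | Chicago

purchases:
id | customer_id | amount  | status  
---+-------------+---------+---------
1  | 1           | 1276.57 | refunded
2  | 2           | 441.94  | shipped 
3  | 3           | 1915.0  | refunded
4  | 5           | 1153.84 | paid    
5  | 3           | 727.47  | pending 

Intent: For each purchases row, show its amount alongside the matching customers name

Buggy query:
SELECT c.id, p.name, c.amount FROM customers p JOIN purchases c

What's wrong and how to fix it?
Bug: Missing join condition: each purchases row is matched to all customers rows instead of just its own

Fix: Specify the join condition linking the foreign key to the parent id

Corrected query:
SELECT c.id, p.name, c.amount FROM customers p JOIN purchases c ON c.customer_id = p.id

Result:
id | name  | amount 
---+-------+--------
1  | Carol | 1276.57
2  | Dave  | 441.94 
3  | Bob   | 1915   
4  | Alice | 1153.84
5  | Bob   | 727.47 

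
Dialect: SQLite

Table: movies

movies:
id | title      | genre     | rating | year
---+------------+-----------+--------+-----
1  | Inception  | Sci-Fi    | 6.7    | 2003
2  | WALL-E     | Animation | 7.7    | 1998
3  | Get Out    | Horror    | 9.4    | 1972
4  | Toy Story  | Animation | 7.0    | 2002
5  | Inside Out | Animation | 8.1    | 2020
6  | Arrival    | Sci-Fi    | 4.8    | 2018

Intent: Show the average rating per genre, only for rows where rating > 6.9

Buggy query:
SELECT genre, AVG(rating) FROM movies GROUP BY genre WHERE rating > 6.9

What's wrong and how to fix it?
Bug: Row-level WHERE must come before GROUP BY in the clause order

Fix: Place WHERE between FROM and GROUP BY

Corrected query:
SELECT genre, AVG(rating) FROM movies WHERE rating > 6.9 GROUP BY genre

Result:
genre     | AVG(rating)
----------+------------
Animation | 7.6        
Horror    | 9.4        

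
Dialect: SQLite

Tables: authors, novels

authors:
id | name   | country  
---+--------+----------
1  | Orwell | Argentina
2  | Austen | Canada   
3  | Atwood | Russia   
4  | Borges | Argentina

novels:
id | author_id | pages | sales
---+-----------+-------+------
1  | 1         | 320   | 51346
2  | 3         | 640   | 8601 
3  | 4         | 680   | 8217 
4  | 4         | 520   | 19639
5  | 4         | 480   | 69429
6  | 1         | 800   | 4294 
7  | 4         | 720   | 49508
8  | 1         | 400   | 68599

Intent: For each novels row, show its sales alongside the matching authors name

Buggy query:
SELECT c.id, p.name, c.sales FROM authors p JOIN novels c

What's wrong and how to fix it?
Bug: Missing join condition: each novels row is matched to all authors rows instead of just its own

Fix: Add ON c.author_id = p.id to the JOIN

Corrected query:
SELECT c.id, p.name, c.sales FROM authors p JOIN novels c ON c.author_id = p.id

Result:
id | name   | sales
---+--------+------
1  | Orwell | 51346
2  | Atwood | 8601 
3  | Borges | 8217 
4  | Borges | 19639
5  | Borges | 69429
6  | Orwell | 4294 
7  | Borges | 49508
8  | Orwell | 68599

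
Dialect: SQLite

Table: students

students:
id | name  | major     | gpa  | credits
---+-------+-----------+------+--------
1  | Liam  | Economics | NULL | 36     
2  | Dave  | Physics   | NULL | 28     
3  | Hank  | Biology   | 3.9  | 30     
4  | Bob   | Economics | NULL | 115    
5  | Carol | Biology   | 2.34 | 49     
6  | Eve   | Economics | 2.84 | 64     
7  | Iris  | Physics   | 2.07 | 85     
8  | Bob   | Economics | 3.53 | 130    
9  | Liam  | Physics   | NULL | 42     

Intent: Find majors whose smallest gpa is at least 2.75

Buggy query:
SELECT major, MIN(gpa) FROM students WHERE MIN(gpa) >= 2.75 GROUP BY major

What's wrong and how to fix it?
Bug: MIN() in WHERE is a misuse of aggregate

Fix: Replace WHERE with HAVING after the GROUP BY

Corrected query:
SELECT major, MIN(gpa) FROM students GROUP BY major HAVING MIN(gpa) >= 2.75

Result:
major     | MIN(gpa)
----------+---------
Economics | 2.84    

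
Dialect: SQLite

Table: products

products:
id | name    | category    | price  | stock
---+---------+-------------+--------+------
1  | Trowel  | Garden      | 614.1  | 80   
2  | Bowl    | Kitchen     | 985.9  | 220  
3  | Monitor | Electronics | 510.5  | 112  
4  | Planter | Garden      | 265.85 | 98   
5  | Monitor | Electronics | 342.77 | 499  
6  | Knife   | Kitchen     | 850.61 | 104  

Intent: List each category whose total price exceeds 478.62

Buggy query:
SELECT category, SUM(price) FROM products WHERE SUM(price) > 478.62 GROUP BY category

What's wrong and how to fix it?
Bug: SUM(price) is an aggregate, but WHERE filters rows before aggregation

Fix: Move the aggregate condition to a HAVING clause

Corrected query:
SELECT category, SUM(price) FROM products GROUP BY category HAVING SUM(price) > 478.62

Result:
category    | SUM(price)
------------+-----------
Electronics | 853.27    
Garden      | 879.95    
Kitchen     | 1836.51   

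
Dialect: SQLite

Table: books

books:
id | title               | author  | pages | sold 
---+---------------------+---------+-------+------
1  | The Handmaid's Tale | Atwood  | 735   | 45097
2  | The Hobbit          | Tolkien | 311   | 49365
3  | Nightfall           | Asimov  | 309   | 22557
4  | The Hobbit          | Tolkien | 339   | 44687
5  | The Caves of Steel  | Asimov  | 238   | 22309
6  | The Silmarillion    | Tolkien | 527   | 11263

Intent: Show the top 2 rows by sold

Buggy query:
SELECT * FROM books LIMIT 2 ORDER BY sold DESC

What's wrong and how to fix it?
Bug: ORDER BY cannot follow LIMIT; LIMIT is the final clause

Fix: Sort with ORDER BY, then apply LIMIT

Corrected query:
SELECT * FROM books ORDER BY sold DESC LIMIT 2

Result:
id | title               | author  | pages | sold 
---+---------------------+---------+-------+------
2  | The Hobbit          | Tolkien | 311   | 49365
1  | The Handmaid's Tale | Atwood  | 735   | 45097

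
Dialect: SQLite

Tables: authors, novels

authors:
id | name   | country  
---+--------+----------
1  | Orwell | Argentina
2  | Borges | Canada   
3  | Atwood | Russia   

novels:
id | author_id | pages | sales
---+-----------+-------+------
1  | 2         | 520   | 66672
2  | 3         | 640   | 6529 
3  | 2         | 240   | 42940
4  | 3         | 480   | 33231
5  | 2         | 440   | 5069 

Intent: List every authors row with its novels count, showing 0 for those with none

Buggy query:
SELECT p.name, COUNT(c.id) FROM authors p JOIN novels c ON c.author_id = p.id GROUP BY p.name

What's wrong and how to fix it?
Bug: INNER JOIN drops authors rows that have no matching novels rows

Fix: Use LEFT JOIN so parents without children still appear (COUNT(c.id) gives 0)

Corrected query:
SELECT p.name, COUNT(c.id) FROM authors p LEFT JOIN novels c ON c.author_id = p.id GROUP BY p.name

Result:
name   | COUNT(c.id)
-------+------------
Atwood | 2          
Borges | 3          
Orwell | 0          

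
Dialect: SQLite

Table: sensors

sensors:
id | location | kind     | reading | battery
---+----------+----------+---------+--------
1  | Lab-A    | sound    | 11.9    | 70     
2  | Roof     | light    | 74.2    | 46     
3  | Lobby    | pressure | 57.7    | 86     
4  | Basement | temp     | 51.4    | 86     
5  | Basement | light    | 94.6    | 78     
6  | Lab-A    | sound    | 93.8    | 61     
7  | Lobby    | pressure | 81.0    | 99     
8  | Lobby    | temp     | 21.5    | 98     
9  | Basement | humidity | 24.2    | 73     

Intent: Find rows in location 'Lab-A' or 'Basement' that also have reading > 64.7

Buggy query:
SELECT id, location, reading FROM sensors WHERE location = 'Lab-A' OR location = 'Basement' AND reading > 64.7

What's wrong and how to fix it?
Bug: AND binds tighter than OR, so this parses as location = 'Lab-A' OR (location = 'Basement' AND reading > 64.7)

Fix: Group the OR with parentheses (or use IN), then AND the threshold

Corrected query:
SELECT id, location, reading FROM sensors WHERE (location = 'Lab-A' OR location = 'Basement') AND reading > 64.7

Result:
id | location | reading
---+----------+--------
5  | Basement | 94.6   
6  | Lab-A    | 93.8   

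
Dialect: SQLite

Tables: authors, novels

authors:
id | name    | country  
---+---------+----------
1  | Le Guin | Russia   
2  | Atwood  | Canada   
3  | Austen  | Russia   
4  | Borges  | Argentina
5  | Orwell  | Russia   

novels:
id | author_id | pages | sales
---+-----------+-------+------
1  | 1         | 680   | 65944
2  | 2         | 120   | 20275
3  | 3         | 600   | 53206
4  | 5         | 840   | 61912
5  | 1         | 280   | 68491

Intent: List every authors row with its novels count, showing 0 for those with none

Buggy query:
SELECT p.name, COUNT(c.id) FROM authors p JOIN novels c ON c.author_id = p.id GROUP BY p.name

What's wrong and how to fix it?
Bug: INNER JOIN drops authors rows that have no matching novels rows

Fix: Switch to LEFT JOIN to retain unmatched parent rows

Corrected query:
SELECT p.name, COUNT(c.id) FROM authors p LEFT JOIN novels c ON c.author_id = p.id GROUP BY p.name

Result:
name    | COUNT(c.id)
--------+------------
Atwood  | 1          
Austen  | 1          
Borges  | 0          
Le Guin | 2          
Orwell  | 1          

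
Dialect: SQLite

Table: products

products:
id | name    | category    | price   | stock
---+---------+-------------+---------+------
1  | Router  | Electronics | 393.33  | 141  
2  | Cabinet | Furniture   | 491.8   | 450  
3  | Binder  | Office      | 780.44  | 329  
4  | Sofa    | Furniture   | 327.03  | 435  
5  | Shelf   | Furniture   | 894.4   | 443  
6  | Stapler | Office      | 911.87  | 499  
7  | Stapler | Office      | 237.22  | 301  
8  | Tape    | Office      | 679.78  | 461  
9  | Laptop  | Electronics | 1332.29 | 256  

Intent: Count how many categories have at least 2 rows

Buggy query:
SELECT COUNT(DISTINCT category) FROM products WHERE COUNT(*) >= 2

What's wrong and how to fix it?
Bug: WHERE filters individual rows, not groups, so a group-level COUNT is invalid there

Fix: Group first with HAVING COUNT(*) >= 2, then COUNT the resulting groups

Corrected query:
SELECT COUNT(*) FROM (SELECT category FROM products GROUP BY category HAVING COUNT(*) >= 2)

Result:
COUNT(*)
--------
3       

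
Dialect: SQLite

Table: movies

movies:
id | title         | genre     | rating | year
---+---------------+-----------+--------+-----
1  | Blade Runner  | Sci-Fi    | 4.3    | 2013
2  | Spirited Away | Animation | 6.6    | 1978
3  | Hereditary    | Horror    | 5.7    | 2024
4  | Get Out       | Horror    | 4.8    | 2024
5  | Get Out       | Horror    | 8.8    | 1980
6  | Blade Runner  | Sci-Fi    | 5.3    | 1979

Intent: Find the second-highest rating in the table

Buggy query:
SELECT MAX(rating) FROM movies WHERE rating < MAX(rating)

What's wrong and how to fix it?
Bug: The inner MAX is an aggregate inside WHERE, which is not allowed

Fix: Put the inner MAX in a scalar subquery

Corrected query:
SELECT MAX(rating) FROM movies WHERE rating < (SELECT MAX(rating) FROM movies)

Result:
MAX(rating)
-----------
6.6        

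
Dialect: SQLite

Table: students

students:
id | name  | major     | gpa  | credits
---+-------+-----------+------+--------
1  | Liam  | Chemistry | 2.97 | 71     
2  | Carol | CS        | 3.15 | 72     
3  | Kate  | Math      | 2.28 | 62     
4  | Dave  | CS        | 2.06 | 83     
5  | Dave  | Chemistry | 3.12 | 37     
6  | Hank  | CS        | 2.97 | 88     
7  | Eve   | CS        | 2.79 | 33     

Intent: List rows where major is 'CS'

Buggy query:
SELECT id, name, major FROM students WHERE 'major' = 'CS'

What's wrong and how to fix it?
Bug: Single quotes denote string literals in SQL; the column name is being compared as a constant string

Fix: Remove the quotes around the column name (or use double quotes for an identifier)

Corrected query:
SELECT id, name, major FROM students WHERE major = 'CS'

Result:
id | name  | major
---+-------+------
2  | Carol | CS   
4  | Dave  | CS   
6  | Hank  | CS   
7  | Eve   | CS   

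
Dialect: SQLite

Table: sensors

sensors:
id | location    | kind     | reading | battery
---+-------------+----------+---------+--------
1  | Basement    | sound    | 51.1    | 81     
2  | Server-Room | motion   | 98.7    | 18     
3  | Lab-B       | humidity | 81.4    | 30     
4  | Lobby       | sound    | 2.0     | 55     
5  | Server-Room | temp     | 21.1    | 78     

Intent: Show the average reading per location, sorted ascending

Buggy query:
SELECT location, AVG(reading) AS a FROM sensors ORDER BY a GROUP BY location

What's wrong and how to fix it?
Bug: ORDER BY appears before GROUP BY; SQL clause order requires GROUP BY first

Fix: Reorder: SELECT … FROM … GROUP BY … ORDER BY …

Corrected query:
SELECT location, AVG(reading) AS a FROM sensors GROUP BY location ORDER BY a

Result:
location    | a   
------------+-----
Lobby       | 2   
Basement    | 51.1
Server-Room | 59.9
Lab-B       | 81.4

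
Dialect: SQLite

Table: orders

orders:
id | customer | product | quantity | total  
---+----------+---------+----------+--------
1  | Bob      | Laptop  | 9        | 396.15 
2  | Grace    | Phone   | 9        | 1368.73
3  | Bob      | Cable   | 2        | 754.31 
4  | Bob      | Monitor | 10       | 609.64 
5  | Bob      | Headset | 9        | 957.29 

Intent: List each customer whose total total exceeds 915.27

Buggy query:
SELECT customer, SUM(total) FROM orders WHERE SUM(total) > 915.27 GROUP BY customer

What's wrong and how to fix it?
Bug: Aggregate functions cannot appear in a WHERE clause

Fix: Move the aggregate condition to a HAVING clause

Corrected query:
SELECT customer, SUM(total) FROM orders GROUP BY customer HAVING SUM(total) > 915.27

Result:
customer | SUM(total)
---------+-----------
Bob      | 2717.39   
Grace    | 1368.73   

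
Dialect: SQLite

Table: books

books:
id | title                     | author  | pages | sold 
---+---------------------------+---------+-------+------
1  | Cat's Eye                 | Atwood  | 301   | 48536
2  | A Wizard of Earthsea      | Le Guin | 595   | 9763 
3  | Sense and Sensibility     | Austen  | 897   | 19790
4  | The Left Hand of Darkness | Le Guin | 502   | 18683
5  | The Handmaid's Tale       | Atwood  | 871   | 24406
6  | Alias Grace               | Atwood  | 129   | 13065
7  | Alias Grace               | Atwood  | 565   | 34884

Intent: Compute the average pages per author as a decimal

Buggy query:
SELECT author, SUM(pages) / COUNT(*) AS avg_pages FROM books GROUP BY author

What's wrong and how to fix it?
Bug: Both operands are integers, so '/' performs integer division and truncates

Fix: Cast one side to REAL so the division keeps the fractional part

Corrected query:
SELECT author, SUM(pages) * 1.0 / COUNT(*) AS avg_pages FROM books GROUP BY author

Result:
author  | avg_pages
--------+----------
Atwood  | 466.5    
Austen  | 897      
Le Guin | 548.5    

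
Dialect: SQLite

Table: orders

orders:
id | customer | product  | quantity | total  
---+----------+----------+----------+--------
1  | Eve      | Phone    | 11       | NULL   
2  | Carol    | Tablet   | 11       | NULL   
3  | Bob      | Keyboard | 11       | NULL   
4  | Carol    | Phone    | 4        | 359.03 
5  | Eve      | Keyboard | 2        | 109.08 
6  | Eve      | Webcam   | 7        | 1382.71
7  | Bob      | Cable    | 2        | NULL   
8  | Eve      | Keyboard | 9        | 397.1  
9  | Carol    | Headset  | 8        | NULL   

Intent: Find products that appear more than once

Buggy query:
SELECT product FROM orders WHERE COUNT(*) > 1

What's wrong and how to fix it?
Bug: WHERE can't reference COUNT(*); aggregates are computed after WHERE

Fix: Group first, then use HAVING for the count condition

Corrected query:
SELECT product FROM orders GROUP BY product HAVING COUNT(*) > 1

Result:
product 
--------
Keyboard
Phone   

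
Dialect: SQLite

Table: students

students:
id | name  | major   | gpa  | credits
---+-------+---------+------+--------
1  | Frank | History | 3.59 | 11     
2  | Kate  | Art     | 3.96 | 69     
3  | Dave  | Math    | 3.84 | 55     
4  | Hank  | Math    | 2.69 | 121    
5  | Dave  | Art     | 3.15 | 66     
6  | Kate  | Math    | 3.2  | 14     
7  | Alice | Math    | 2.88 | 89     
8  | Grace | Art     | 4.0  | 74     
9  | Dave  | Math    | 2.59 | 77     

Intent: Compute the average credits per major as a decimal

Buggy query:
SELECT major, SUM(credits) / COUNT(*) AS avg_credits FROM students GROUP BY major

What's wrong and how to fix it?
Bug: Both operands are integers, so '/' performs integer division and truncates

Fix: Cast one side to REAL so the division keeps the fractional part

Corrected query:
SELECT major, SUM(credits) * 1.0 / COUNT(*) AS avg_credits FROM students GROUP BY major

Result:
major   | avg_credits
--------+------------
Art     | 69.666667  
History | 11         
Math    | 71.2       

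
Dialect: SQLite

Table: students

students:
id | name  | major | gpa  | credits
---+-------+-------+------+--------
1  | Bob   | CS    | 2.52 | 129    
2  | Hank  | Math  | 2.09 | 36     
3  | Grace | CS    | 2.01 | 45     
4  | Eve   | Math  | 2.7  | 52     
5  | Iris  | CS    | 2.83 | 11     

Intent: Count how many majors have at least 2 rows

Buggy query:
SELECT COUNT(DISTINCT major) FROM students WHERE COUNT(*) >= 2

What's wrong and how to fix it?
Bug: COUNT(*) cannot appear in WHERE; the per-group count doesn't exist yet

Fix: Use a subquery that GROUPs and filters with HAVING, then count its rows

Corrected query:
SELECT COUNT(*) FROM (SELECT major FROM students GROUP BY major HAVING COUNT(*) >= 2)

Result:
COUNT(*)
--------
2       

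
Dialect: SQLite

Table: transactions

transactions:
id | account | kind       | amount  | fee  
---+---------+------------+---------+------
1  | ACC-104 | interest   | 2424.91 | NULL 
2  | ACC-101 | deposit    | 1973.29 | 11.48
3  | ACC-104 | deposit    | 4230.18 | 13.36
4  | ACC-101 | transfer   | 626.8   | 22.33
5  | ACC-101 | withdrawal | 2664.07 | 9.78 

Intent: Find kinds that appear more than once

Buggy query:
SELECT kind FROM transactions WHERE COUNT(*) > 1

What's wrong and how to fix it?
Bug: COUNT(*) is an aggregate and cannot be used in WHERE

Fix: Group first, then use HAVING for the count condition

Corrected query:
SELECT kind FROM transactions GROUP BY kind HAVING COUNT(*) > 1

Result:
kind   
-------
deposit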